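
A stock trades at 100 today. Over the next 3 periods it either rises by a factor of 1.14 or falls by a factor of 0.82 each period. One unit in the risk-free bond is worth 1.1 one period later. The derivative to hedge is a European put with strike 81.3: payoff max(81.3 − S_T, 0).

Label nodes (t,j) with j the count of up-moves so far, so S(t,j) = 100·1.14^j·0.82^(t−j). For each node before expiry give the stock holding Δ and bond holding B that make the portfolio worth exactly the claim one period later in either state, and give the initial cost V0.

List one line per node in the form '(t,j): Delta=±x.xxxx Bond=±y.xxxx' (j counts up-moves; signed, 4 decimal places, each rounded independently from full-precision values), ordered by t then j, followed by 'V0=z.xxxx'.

Under the risk-neutral measure, an up-move has probability p* = (R−d)/(u−d) = 0.8750 and values discount at R = 1.1.
At expiry t=3: V(3,0)=26.1632, V(3,1)=4.6464, V(3,2)=0.0000, V(3,3)=0.0000
(2,0): S=67.2400. Δ = (V_up−V_dn)/(S_up−S_dn) = (4.6464−26.1632)/(76.6536−55.1368) = -1.0000. V = [p*·4.6464 + (1−p*)·26.1632]/1.1 = 6.6691. B = V − Δ·S = 73.9091.
(2,1): S=93.4800. Δ = (V_up−V_dn)/(S_up−S_dn) = (0.0000−4.6464)/(106.5672−76.6536) = -0.1553. V = [p*·0.0000 + (1−p*)·4.6464]/1.1 = 0.5280. B = V − Δ·S = 15.0480.
(2,2): S=129.9600. Δ = (V_up−V_dn)/(S_up−S_dn) = (0.0000−0.0000)/(148.1544−106.5672) = 0.0000. V = [p*·0.0000 + (1−p*)·0.0000]/1.1 = 0.0000. B = V − Δ·S = 0.0000.
(1,0): S=82.0000. Δ = (V_up−V_dn)/(S_up−S_dn) = (0.5280−6.6691)/(93.4800−67.2400) = -0.2340. V = [p*·0.5280 + (1−p*)·6.6691]/1.1 = 1.1779. B = V − Δ·S = 20.3688.
(1,1): S=114.0000. Δ = (V_up−V_dn)/(S_up−S_dn) = (0.0000−0.5280)/(129.9600−93.4800) = -0.0145. V = [p*·0.0000 + (1−p*)·0.5280]/1.1 = 0.0600. B = V − Δ·S = 1.7100.
(0,0): S=100.0000. Δ = (V_up−V_dn)/(S_up−S_dn) = (0.0600−1.1779)/(114.0000−82.0000) = -0.0349. V = [p*·0.0600 + (1−p*)·1.1779]/1.1 = 0.1816. B = V − Δ·S = 3.6749.
Self-financing check: at every node Δ·S+B equals the discounted successor values.

(0,0): Delta=-0.0349 Bond=3.6749
(1,0): Delta=-0.2340 Bond=20.3688
(1,1): Delta=-0.0145 Bond=1.7100
(2,0): Delta=-1.0000 Bond=73.9091
(2,1): Delta=-0.1553 Bond=15.0480
(2,2): Delta=0.0000 Bond=0.0000
V0=0.1816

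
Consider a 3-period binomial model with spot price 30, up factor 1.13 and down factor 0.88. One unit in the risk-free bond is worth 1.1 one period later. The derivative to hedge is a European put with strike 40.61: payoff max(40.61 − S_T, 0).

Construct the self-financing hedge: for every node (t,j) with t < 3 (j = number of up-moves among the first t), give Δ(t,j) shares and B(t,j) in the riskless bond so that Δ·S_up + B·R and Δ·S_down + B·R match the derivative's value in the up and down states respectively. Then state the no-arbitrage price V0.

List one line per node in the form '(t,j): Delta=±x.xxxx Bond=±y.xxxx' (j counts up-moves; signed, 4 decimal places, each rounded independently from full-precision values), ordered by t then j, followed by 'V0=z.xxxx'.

Since d<R<u, set p* = (R−d)/(u−d) = 0.8800; price each node as the discounted p*-expectation of its children.
Terminal payoffs: V(3,0)=20.1658, V(3,1)=14.3578, V(3,2)=6.8998, V(3,3)=0.0000
Node (2,0) S=23.2320: V=(p*·14.3578+(1−p*)·20.1658)/1.1=13.6862; Δ=(14.3578−20.1658)/(26.2522−20.4442)=-1.0000; B=V−Δ·S=36.9182
Node (2,1) S=29.8320: V=(p*·6.8998+(1−p*)·14.3578)/1.1=7.0862; Δ=(6.8998−14.3578)/(33.7102−26.2522)=-1.0000; B=V−Δ·S=36.9182
Node (2,2) S=38.3070: V=(p*·0.0000+(1−p*)·6.8998)/1.1=0.7527; Δ=(0.0000−6.8998)/(43.2869−33.7102)=-0.7205; B=V−Δ·S=28.3521
Node (1,0) S=26.4000: V=(p*·7.0862+(1−p*)·13.6862)/1.1=7.1620; Δ=(7.0862−13.6862)/(29.8320−23.2320)=-1.0000; B=V−Δ·S=33.5620
Node (1,1) S=33.9000: V=(p*·0.7527+(1−p*)·7.0862)/1.1=1.3752; Δ=(0.7527−7.0862)/(38.3070−29.8320)=-0.7473; B=V−Δ·S=26.7091
Node (0,0) S=30.0000: V=(p*·1.3752+(1−p*)·7.1620)/1.1=1.8815; Δ=(1.3752−7.1620)/(33.9000−26.4000)=-0.7716; B=V−Δ·S=25.0286
Check: Δ(0,0)·S0 + B(0,0) = 1.8815 = V0.

(0,0): Delta=-0.7716 Bond=25.0286
(1,0): Delta=-1.0000 Bond=33.5620
(1,1): Delta=-0.7473 Bond=26.7091
(2,0): Delta=-1.0000 Bond=36.9182
(2,1): Delta=-1.0000 Bond=36.9182
(2,2): Delta=-0.7205 Bond=28.3521
V0=1.8815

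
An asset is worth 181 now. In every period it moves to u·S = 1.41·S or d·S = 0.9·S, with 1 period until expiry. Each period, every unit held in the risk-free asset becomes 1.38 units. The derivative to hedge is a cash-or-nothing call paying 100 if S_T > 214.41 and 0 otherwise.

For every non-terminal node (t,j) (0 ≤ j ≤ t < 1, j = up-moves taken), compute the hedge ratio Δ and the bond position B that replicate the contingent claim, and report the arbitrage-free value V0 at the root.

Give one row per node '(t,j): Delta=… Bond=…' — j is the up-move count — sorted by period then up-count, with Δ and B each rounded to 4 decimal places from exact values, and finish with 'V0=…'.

(0,0): Delta=1.0833 Bond=-127.8772
V0=68.2012

The replicating-portfolio and risk-neutral prices coincide; use p* = (1.38−0.9)/(1.41−0.9) = 0.9412 for the latter.
Terminal values V(1,·): V(1,0)=0.0000, V(1,1)=100.0000
(0,0): S=181.0000. Δ = (V_up−V_dn)/(S_up−S_dn) = (100.0000−0.0000)/(255.2100−162.9000) = 1.0833. V = [p*·100.0000 + (1−p*)·0.0000]/1.38 = 68.2012. B = V − Δ·S = -127.8772.
Root portfolio cost Δ·181+B reproduces V0=68.2012.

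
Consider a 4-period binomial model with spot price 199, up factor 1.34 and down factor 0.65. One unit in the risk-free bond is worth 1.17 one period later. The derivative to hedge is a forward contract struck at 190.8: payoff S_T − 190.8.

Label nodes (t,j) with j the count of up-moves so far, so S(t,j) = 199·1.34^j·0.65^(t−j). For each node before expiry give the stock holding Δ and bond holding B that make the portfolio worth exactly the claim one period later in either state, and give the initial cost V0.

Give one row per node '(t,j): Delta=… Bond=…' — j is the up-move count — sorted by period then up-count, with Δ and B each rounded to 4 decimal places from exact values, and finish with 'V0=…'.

Risk-neutral probability p* = (R−d)/(u−d) = (1.17−0.65)/(1.34−0.65) = 0.7536.
Terminal values V(4,·): V(4,0)=-155.2773, V(4,1)=-117.5685, V(4,2)=-39.8304, V(4,3)=120.4296, V(4,4)=450.8117
  t=3,j=0: stock 54.6504 → up 73.2315 (V=-117.5685), down 35.5227 (V=-155.2773). Price -108.4265; hedge Δ=1.0000, bond B=-163.0769.
  t=3,j=1: stock 112.6639 → up 150.9696 (V=-39.8304), down 73.2315 (V=-117.5685). Price -50.4131; hedge Δ=1.0000, bond B=-163.0769.
  t=3,j=2: stock 232.2609 → up 311.2296 (V=120.4296), down 150.9696 (V=-39.8304). Price 69.1839; hedge Δ=1.0000, bond B=-163.0769.
  t=3,j=3: stock 478.8147 → up 641.6117 (V=450.8117), down 311.2296 (V=120.4296). Price 315.7378; hedge Δ=1.0000, bond B=-163.0769.
  t=2,j=0: stock 84.0775 → up 112.6639 (V=-50.4131), down 54.6504 (V=-108.4265). Price -55.3045; hedge Δ=1.0000, bond B=-139.3820.
  t=2,j=1: stock 173.3290 → up 232.2609 (V=69.1839), down 112.6639 (V=-50.4131). Price 33.9470; hedge Δ=1.0000, bond B=-139.3820.
  t=2,j=2: stock 357.3244 → up 478.8147 (V=315.7378), down 232.2609 (V=69.1839). Price 217.9424; hedge Δ=1.0000, bond B=-139.3820.
  t=1,j=0: stock 129.3500 → up 173.3290 (V=33.9470), down 84.0775 (V=-55.3045). Price 10.2201; hedge Δ=1.0000, bond B=-119.1299.
  t=1,j=1: stock 266.6600 → up 357.3244 (V=217.9424), down 173.3290 (V=33.9470). Price 147.5301; hedge Δ=1.0000, bond B=-119.1299.
  t=0,j=0: stock 199.0000 → up 266.6600 (V=147.5301), down 129.3500 (V=10.2201). Price 97.1796; hedge Δ=1.0000, bond B=-101.8204.
Root portfolio cost Δ·199+B reproduces V0=97.1796.

(0,0): Delta=1.0000 Bond=-101.8204
(1,0): Delta=1.0000 Bond=-119.1299
(1,1): Delta=1.0000 Bond=-119.1299
(2,0): Delta=1.0000 Bond=-139.3820
(2,1): Delta=1.0000 Bond=-139.3820
(2,2): Delta=1.0000 Bond=-139.3820
(3,0): Delta=1.0000 Bond=-163.0769
(3,1): Delta=1.0000 Bond=-163.0769
(3,2): Delta=1.0000 Bond=-163.0769
(3,3): Delta=1.0000 Bond=-163.0769
V0=97.1796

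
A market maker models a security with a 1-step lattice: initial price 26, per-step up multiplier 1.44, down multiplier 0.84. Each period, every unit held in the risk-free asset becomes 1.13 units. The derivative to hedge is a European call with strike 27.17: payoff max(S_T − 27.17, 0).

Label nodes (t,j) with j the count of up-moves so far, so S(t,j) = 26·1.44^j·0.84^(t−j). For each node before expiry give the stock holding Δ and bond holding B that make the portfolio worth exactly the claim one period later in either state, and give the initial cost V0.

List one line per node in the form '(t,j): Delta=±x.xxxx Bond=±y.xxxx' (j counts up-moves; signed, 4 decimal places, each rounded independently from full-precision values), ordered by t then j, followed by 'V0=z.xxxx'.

Risk-neutral probability p* = (R−d)/(u−d) = (1.13−0.84)/(1.44−0.84) = 0.4833.
Payoff layer (t=1): V(1,0)=0.0000, V(1,1)=10.2700
Node (0,0) S=26.0000: V=(p*·10.2700+(1−p*)·0.0000)/1.13=4.3928; Δ=(10.2700−0.0000)/(37.4400−21.8400)=0.6583; B=V−Δ·S=-12.7239
Each (Δ,B) replicates both successor values, so the strategy is self-financing and V0 is arbitrage-free.

(0,0): Delta=0.6583 Bond=-12.7239
V0=4.3928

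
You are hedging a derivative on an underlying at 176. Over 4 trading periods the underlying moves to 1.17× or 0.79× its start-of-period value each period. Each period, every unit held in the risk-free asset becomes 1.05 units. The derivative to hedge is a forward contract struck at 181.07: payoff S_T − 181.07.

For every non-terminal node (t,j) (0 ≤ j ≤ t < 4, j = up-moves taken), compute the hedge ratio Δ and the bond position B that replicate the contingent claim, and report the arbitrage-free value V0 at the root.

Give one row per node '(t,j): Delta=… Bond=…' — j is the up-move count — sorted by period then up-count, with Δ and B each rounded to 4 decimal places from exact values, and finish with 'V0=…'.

Since d<R<u, set p* = (R−d)/(u−d) = 0.6842; price each node as the discounted p*-expectation of its children.
Terminal payoffs: V(4,0)=-112.5179, V(4,1)=-79.5434, V(4,2)=-30.7078, V(4,3)=41.6183, V(4,4)=148.7341
Node (3,0) S=86.7749: V=(p*·-79.5434+(1−p*)·-112.5179)/1.05=-85.6728; Δ=(-79.5434−-112.5179)/(101.5266−68.5521)=1.0000; B=V−Δ·S=-172.4476
Node (3,1) S=128.5147: V=(p*·-30.7078+(1−p*)·-79.5434)/1.05=-43.9329; Δ=(-30.7078−-79.5434)/(150.3622−101.5266)=1.0000; B=V−Δ·S=-172.4476
Node (3,2) S=190.3319: V=(p*·41.6183+(1−p*)·-30.7078)/1.05=17.8842; Δ=(41.6183−-30.7078)/(222.6883−150.3622)=1.0000; B=V−Δ·S=-172.4476
Node (3,3) S=281.8839: V=(p*·148.7341+(1−p*)·41.6183)/1.05=109.4363; Δ=(148.7341−41.6183)/(329.8041−222.6883)=1.0000; B=V−Δ·S=-172.4476
Node (2,0) S=109.8416: V=(p*·-43.9329+(1−p*)·-85.6728)/1.05=-54.3942; Δ=(-43.9329−-85.6728)/(128.5147−86.7749)=1.0000; B=V−Δ·S=-164.2358
Node (2,1) S=162.6768: V=(p*·17.8842+(1−p*)·-43.9329)/1.05=-1.5590; Δ=(17.8842−-43.9329)/(190.3319−128.5147)=1.0000; B=V−Δ·S=-164.2358
Node (2,2) S=240.9264: V=(p*·109.4363+(1−p*)·17.8842)/1.05=76.6906; Δ=(109.4363−17.8842)/(281.8839−190.3319)=1.0000; B=V−Δ·S=-164.2358
Node (1,0) S=139.0400: V=(p*·-1.5590+(1−p*)·-54.3942)/1.05=-17.3751; Δ=(-1.5590−-54.3942)/(162.6768−109.8416)=1.0000; B=V−Δ·S=-156.4151
Node (1,1) S=205.9200: V=(p*·76.6906+(1−p*)·-1.5590)/1.05=49.5049; Δ=(76.6906−-1.5590)/(240.9264−162.6768)=1.0000; B=V−Δ·S=-156.4151
Node (0,0) S=176.0000: V=(p*·49.5049+(1−p*)·-17.3751)/1.05=27.0333; Δ=(49.5049−-17.3751)/(205.9200−139.0400)=1.0000; B=V−Δ·S=-148.9667
Check: Δ(0,0)·S0 + B(0,0) = 27.0333 = V0.

(0,0): Delta=1.0000 Bond=-148.9667
(1,0): Delta=1.0000 Bond=-156.4151
(1,1): Delta=1.0000 Bond=-156.4151
(2,0): Delta=1.0000 Bond=-164.2358
(2,1): Delta=1.0000 Bond=-164.2358
(2,2): Delta=1.0000 Bond=-164.2358
(3,0): Delta=1.0000 Bond=-172.4476
(3,1): Delta=1.0000 Bond=-172.4476
(3,2): Delta=1.0000 Bond=-172.4476
(3,3): Delta=1.0000 Bond=-172.4476
V0=27.0333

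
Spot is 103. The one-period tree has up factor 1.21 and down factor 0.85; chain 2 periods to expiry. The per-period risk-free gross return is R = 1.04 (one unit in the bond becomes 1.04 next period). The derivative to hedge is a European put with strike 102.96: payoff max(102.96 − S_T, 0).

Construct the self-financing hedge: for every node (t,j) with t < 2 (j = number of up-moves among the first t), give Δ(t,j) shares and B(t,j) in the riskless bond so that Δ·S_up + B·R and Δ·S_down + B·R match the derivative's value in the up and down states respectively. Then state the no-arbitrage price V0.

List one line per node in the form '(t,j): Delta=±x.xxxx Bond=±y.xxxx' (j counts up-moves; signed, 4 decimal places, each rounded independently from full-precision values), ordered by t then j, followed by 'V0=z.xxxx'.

(0,0): Delta=-0.3495 Bond=41.8846
(1,0): Delta=-0.9056 Bond=92.2447
(1,1): Delta=0.0000 Bond=0.0000
V0=5.8846

No-arbitrage ⇒ martingale measure with p* = (R−d)/(u−d) = 0.5278.
Terminal payoffs: V(2,0)=28.5425, V(2,1)=0.0000, V(2,2)=0.0000
  t=1,j=0: stock 87.5500 → up 105.9355 (V=0.0000), down 74.4175 (V=28.5425). Price 12.9600; hedge Δ=-0.9056, bond B=92.2447.
  t=1,j=1: stock 124.6300 → up 150.8023 (V=0.0000), down 105.9355 (V=0.0000). Price 0.0000; hedge Δ=0.0000, bond B=0.0000.
  t=0,j=0: stock 103.0000 → up 124.6300 (V=0.0000), down 87.5500 (V=12.9600). Price 5.8846; hedge Δ=-0.3495, bond B=41.8846.
The time-0 hedge costs 5.8846, which is the no-arbitrage price.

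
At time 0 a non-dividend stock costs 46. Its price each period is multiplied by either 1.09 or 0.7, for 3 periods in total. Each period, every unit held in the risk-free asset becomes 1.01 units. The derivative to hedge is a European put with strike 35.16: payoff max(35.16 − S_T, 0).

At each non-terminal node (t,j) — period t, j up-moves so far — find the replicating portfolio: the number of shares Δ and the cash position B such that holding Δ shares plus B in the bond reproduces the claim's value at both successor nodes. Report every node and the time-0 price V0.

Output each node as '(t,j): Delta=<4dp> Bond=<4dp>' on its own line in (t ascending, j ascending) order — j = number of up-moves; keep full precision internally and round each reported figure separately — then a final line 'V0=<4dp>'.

(0,0): Delta=-0.2089 Bond=10.8052
(1,0): Delta=-0.8059 Bond=30.1361
(1,1): Delta=-0.1100 Bond=5.9525
(2,0): Delta=-1.0000 Bond=34.8119
(2,1): Delta=-0.7738 Bond=29.3085
(2,2): Delta=0.0000 Bond=0.0000
V0=1.1938

Risk-neutral probability p* = (R−d)/(u−d) = (1.01−0.7)/(1.09−0.7) = 0.7949.
Payoff layer (t=3): V(3,0)=19.3820, V(3,1)=10.5914, V(3,2)=0.0000, V(3,3)=0.0000
Node (2,0) S=22.5400: V=(p*·10.5914+(1−p*)·19.3820)/1.01=12.2719; Δ=(10.5914−19.3820)/(24.5686−15.7780)=-1.0000; B=V−Δ·S=34.8119
Node (2,1) S=35.0980: V=(p*·0.0000+(1−p*)·10.5914)/1.01=2.1511; Δ=(0.0000−10.5914)/(38.2568−24.5686)=-0.7738; B=V−Δ·S=29.3085
Node (2,2) S=54.6526: V=(p*·0.0000+(1−p*)·0.0000)/1.01=0.0000; Δ=(0.0000−0.0000)/(59.5713−38.2568)=0.0000; B=V−Δ·S=0.0000
Node (1,0) S=32.2000: V=(p*·2.1511+(1−p*)·12.2719)/1.01=4.1853; Δ=(2.1511−12.2719)/(35.0980−22.5400)=-0.8059; B=V−Δ·S=30.1361
Node (1,1) S=50.1400: V=(p*·0.0000+(1−p*)·2.1511)/1.01=0.4369; Δ=(0.0000−2.1511)/(54.6526−35.0980)=-0.1100; B=V−Δ·S=5.9525
Node (0,0) S=46.0000: V=(p*·0.4369+(1−p*)·4.1853)/1.01=1.1938; Δ=(0.4369−4.1853)/(50.1400−32.2000)=-0.2089; B=V−Δ·S=10.8052
Each (Δ,B) replicates both successor values, so the strategy is self-financing and V0 is arbitrage-free.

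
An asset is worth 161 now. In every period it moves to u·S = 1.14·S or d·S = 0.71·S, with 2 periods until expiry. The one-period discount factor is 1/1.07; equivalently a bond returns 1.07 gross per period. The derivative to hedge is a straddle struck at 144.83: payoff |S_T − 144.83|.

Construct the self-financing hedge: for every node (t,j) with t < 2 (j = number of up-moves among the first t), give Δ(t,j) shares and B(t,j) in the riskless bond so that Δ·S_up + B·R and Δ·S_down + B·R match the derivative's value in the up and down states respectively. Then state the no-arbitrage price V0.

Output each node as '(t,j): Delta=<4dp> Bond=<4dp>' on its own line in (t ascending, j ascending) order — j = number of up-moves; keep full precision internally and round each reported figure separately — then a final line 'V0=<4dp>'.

(0,0): Delta=0.4558 Bond=-29.0284
(1,0): Delta=-1.0000 Bond=135.3551
(1,1): Delta=0.6321 Bond=-63.4189
V0=44.3597

Under the risk-neutral measure, an up-move has probability p* = (R−d)/(u−d) = 0.8372 and values discount at R = 1.07.
Terminal values V(2,·): V(2,0)=63.6699, V(2,1)=14.5166, V(2,2)=64.4056
(1,0): S=114.3100. Δ = (V_up−V_dn)/(S_up−S_dn) = (14.5166−63.6699)/(130.3134−81.1601) = -1.0000. V = [p*·14.5166 + (1−p*)·63.6699]/1.07 = 21.0451. B = V − Δ·S = 135.3551.
(1,1): S=183.5400. Δ = (V_up−V_dn)/(S_up−S_dn) = (64.4056−14.5166)/(209.2356−130.3134) = 0.6321. V = [p*·64.4056 + (1−p*)·14.5166]/1.07 = 52.6020. B = V − Δ·S = -63.4189.
(0,0): S=161.0000. Δ = (V_up−V_dn)/(S_up−S_dn) = (52.6020−21.0451)/(183.5400−114.3100) = 0.4558. V = [p*·52.6020 + (1−p*)·21.0451]/1.07 = 44.3597. B = V − Δ·S = -29.0284.
The time-0 hedge costs 44.3597, which is the no-arbitrage price.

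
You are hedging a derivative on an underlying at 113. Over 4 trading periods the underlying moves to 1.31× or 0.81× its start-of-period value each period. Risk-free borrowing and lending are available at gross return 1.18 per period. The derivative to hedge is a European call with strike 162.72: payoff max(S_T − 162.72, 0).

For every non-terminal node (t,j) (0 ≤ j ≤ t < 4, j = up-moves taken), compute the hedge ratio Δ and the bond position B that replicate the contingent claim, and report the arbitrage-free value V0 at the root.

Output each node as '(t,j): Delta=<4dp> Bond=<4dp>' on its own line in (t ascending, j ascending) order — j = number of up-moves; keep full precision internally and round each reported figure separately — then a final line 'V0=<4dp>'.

(0,0): Delta=0.7525 Bond=-49.3738
(1,0): Delta=0.3699 Bond=-23.2425
(1,1): Delta=0.8356 Bond=-70.5649
(2,0): Delta=0.0000 Bond=0.0000
(2,1): Delta=0.4503 Bond=-37.0624
(2,2): Delta=0.9194 Bond=-99.5005
(3,0): Delta=0.0000 Bond=0.0000
(3,1): Delta=0.0000 Bond=0.0000
(3,2): Delta=0.5481 Bond=-59.0995
(3,3): Delta=1.0000 Bond=-137.8983
V0=35.6608

Under the risk-neutral measure, an up-move has probability p* = (R−d)/(u−d) = 0.7400 and values discount at R = 1.18.
Payoff layer (t=4): V(4,0)=0.0000, V(4,1)=0.0000, V(4,2)=0.0000, V(4,3)=43.0478, V(4,4)=170.0649
(3,0): S=60.0528. Δ = (V_up−V_dn)/(S_up−S_dn) = (0.0000−0.0000)/(78.6692−48.6428) = 0.0000. V = [p*·0.0000 + (1−p*)·0.0000]/1.18 = 0.0000. B = V − Δ·S = 0.0000.
(3,1): S=97.1225. Δ = (V_up−V_dn)/(S_up−S_dn) = (0.0000−0.0000)/(127.2305−78.6692) = 0.0000. V = [p*·0.0000 + (1−p*)·0.0000]/1.18 = 0.0000. B = V − Δ·S = 0.0000.
(3,2): S=157.0746. Δ = (V_up−V_dn)/(S_up−S_dn) = (43.0478−0.0000)/(205.7678−127.2305) = 0.5481. V = [p*·43.0478 + (1−p*)·0.0000]/1.18 = 26.9961. B = V − Δ·S = -59.0995.
(3,3): S=254.0343. Δ = (V_up−V_dn)/(S_up−S_dn) = (170.0649−43.0478)/(332.7849−205.7678) = 1.0000. V = [p*·170.0649 + (1−p*)·43.0478]/1.18 = 116.1360. B = V − Δ·S = -137.8983.
(2,0): S=74.1393. Δ = (V_up−V_dn)/(S_up−S_dn) = (0.0000−0.0000)/(97.1225−60.0528) = 0.0000. V = [p*·0.0000 + (1−p*)·0.0000]/1.18 = 0.0000. B = V − Δ·S = 0.0000.
(2,1): S=119.9043. Δ = (V_up−V_dn)/(S_up−S_dn) = (26.9961−0.0000)/(157.0746−97.1225) = 0.4503. V = [p*·26.9961 + (1−p*)·0.0000]/1.18 = 16.9297. B = V − Δ·S = -37.0624.
(2,2): S=193.9193. Δ = (V_up−V_dn)/(S_up−S_dn) = (116.1360−26.9961)/(254.0343−157.0746) = 0.9194. V = [p*·116.1360 + (1−p*)·26.9961]/1.18 = 78.7793. B = V − Δ·S = -99.5005.
(1,0): S=91.5300. Δ = (V_up−V_dn)/(S_up−S_dn) = (16.9297−0.0000)/(119.9043−74.1393) = 0.3699. V = [p*·16.9297 + (1−p*)·0.0000]/1.18 = 10.6170. B = V − Δ·S = -23.2425.
(1,1): S=148.0300. Δ = (V_up−V_dn)/(S_up−S_dn) = (78.7793−16.9297)/(193.9193−119.9043) = 0.8356. V = [p*·78.7793 + (1−p*)·16.9297]/1.18 = 53.1343. B = V − Δ·S = -70.5649.
(0,0): S=113.0000. Δ = (V_up−V_dn)/(S_up−S_dn) = (53.1343−10.6170)/(148.0300−91.5300) = 0.7525. V = [p*·53.1343 + (1−p*)·10.6170]/1.18 = 35.6608. B = V − Δ·S = -49.3738.
Each (Δ,B) replicates both successor values, so the strategy is self-financing and V0 is arbitrage-free.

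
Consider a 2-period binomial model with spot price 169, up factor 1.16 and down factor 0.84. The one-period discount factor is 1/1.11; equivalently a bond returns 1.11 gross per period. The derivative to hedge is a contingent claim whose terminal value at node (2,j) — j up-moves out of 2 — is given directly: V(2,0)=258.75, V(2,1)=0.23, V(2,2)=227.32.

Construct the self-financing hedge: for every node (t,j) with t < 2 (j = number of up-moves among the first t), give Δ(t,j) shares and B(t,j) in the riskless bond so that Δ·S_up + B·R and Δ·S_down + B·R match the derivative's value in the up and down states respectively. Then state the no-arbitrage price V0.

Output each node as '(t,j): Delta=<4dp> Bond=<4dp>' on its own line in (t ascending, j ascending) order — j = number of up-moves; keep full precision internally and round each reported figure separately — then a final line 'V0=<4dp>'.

(0,0): Delta=2.5190 Bond=-289.1904
(1,0): Delta=-5.6909 Bond=844.4730
(1,1): Delta=3.6200 Bond=-536.8300
V0=136.5231

No-arbitrage ⇒ martingale measure with p* = (R−d)/(u−d) = 0.8438.
Terminal values V(2,·): V(2,0)=258.7500, V(2,1)=0.2300, V(2,2)=227.3200
(1,0): S=141.9600. Δ = (V_up−V_dn)/(S_up−S_dn) = (0.2300−258.7500)/(164.6736−119.2464) = -5.6909. V = [p*·0.2300 + (1−p*)·258.7500]/1.11 = 36.5980. B = V − Δ·S = 844.4730.
(1,1): S=196.0400. Δ = (V_up−V_dn)/(S_up−S_dn) = (227.3200−0.2300)/(227.4064−164.6736) = 3.6200. V = [p*·227.3200 + (1−p*)·0.2300]/1.11 = 172.8263. B = V − Δ·S = -536.8300.
(0,0): S=169.0000. Δ = (V_up−V_dn)/(S_up−S_dn) = (172.8263−36.5980)/(196.0400−141.9600) = 2.5190. V = [p*·172.8263 + (1−p*)·36.5980]/1.11 = 136.5231. B = V − Δ·S = -289.1904.
Self-financing check: at every node Δ·S+B equals the discounted successor values.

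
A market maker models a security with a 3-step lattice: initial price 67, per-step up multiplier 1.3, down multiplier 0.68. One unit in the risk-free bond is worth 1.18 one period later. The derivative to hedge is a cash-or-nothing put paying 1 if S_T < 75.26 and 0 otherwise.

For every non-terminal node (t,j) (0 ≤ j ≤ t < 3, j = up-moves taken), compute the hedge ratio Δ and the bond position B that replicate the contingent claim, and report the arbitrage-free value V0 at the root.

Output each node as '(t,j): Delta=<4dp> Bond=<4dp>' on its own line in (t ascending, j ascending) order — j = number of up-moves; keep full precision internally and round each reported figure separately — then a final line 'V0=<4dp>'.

No-arbitrage ⇒ martingale measure with p* = (R−d)/(u−d) = 0.8065.
Terminal values V(3,·): V(3,0)=1.0000, V(3,1)=1.0000, V(3,2)=0.0000, V(3,3)=0.0000
(2,0): S=30.9808. Δ = (V_up−V_dn)/(S_up−S_dn) = (1.0000−1.0000)/(40.2750−21.0669) = 0.0000. V = [p*·1.0000 + (1−p*)·1.0000]/1.18 = 0.8475. B = V − Δ·S = 0.8475.
(2,1): S=59.2280. Δ = (V_up−V_dn)/(S_up−S_dn) = (0.0000−1.0000)/(76.9964−40.2750) = -0.0272. V = [p*·0.0000 + (1−p*)·1.0000]/1.18 = 0.1640. B = V − Δ·S = 1.7769.
(2,2): S=113.2300. Δ = (V_up−V_dn)/(S_up−S_dn) = (0.0000−0.0000)/(147.1990−76.9964) = 0.0000. V = [p*·0.0000 + (1−p*)·0.0000]/1.18 = 0.0000. B = V − Δ·S = 0.0000.
(1,0): S=45.5600. Δ = (V_up−V_dn)/(S_up−S_dn) = (0.1640−0.8475)/(59.2280−30.9808) = -0.0242. V = [p*·0.1640 + (1−p*)·0.8475]/1.18 = 0.2511. B = V − Δ·S = 1.3534.
(1,1): S=87.1000. Δ = (V_up−V_dn)/(S_up−S_dn) = (0.0000−0.1640)/(113.2300−59.2280) = -0.0030. V = [p*·0.0000 + (1−p*)·0.1640]/1.18 = 0.0269. B = V − Δ·S = 0.2915.
(0,0): S=67.0000. Δ = (V_up−V_dn)/(S_up−S_dn) = (0.0269−0.2511)/(87.1000−45.5600) = -0.0054. V = [p*·0.0269 + (1−p*)·0.2511]/1.18 = 0.0596. B = V − Δ·S = 0.4212.
Self-financing check: at every node Δ·S+B equals the discounted successor values.

(0,0): Delta=-0.0054 Bond=0.4212
(1,0): Delta=-0.0242 Bond=1.3534
(1,1): Delta=-0.0030 Bond=0.2915
(2,0): Delta=0.0000 Bond=0.8475
(2,1): Delta=-0.0272 Bond=1.7769
(2,2): Delta=0.0000 Bond=0.0000
V0=0.0596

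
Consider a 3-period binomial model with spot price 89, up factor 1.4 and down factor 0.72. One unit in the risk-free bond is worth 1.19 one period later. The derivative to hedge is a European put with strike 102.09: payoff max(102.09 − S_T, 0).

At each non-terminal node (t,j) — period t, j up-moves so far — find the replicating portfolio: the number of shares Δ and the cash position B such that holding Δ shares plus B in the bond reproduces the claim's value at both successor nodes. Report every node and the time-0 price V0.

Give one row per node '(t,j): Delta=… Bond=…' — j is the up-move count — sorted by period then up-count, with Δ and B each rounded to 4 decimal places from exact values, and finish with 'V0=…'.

(0,0): Delta=-0.2217 Bond=25.3351
(1,0): Delta=-0.6867 Bond=59.9442
(1,1): Delta=-0.1149 Bond=16.8359
(2,0): Delta=-1.0000 Bond=85.7899
(2,1): Delta=-0.6147 Bond=64.8743
(2,2): Delta=0.0000 Bond=0.0000
V0=5.6041

The replicating-portfolio and risk-neutral prices coincide; use p* = (1.19−0.72)/(1.4−0.72) = 0.6912 for the latter.
At expiry t=3: V(3,0)=68.8709, V(3,1)=37.4974, V(3,2)=0.0000, V(3,3)=0.0000
  t=2,j=0: stock 46.1376 → up 64.5926 (V=37.4974), down 33.2191 (V=68.8709). Price 39.6523; hedge Δ=-1.0000, bond B=85.7899.
  t=2,j=1: stock 89.7120 → up 125.5968 (V=0.0000), down 64.5926 (V=37.4974). Price 9.7311; hedge Δ=-0.6147, bond B=64.8743.
  t=2,j=2: stock 174.4400 → up 244.2160 (V=0.0000), down 125.5968 (V=0.0000). Price 0.0000; hedge Δ=0.0000, bond B=0.0000.
  t=1,j=0: stock 64.0800 → up 89.7120 (V=9.7311), down 46.1376 (V=39.6523). Price 15.9424; hedge Δ=-0.6867, bond B=59.9442.
  t=1,j=1: stock 124.6000 → up 174.4400 (V=0.0000), down 89.7120 (V=9.7311). Price 2.5254; hedge Δ=-0.1149, bond B=16.8359.
  t=0,j=0: stock 89.0000 → up 124.6000 (V=2.5254), down 64.0800 (V=15.9424). Price 5.6041; hedge Δ=-0.2217, bond B=25.3351.
Each (Δ,B) replicates both successor values, so the strategy is self-financing and V0 is arbitrage-free.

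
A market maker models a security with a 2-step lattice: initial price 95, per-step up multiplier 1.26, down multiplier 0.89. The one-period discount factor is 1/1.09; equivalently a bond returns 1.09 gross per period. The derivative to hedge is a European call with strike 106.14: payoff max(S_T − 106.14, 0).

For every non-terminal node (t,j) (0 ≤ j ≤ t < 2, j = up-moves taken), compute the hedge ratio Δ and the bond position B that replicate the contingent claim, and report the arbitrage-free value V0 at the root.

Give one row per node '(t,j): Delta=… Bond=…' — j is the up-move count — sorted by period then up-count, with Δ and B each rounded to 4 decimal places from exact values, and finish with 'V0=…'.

(0,0): Delta=0.6296 Bond=-48.6553
(1,0): Delta=0.0126 Bond=-0.8673
(1,1): Delta=1.0000 Bond=-97.3761
V0=11.1527

Under the risk-neutral measure, an up-move has probability p* = (R−d)/(u−d) = 0.5405 and values discount at R = 1.09.
Payoff layer (t=2): V(2,0)=0.0000, V(2,1)=0.3930, V(2,2)=44.6820
(1,0): S=84.5500. Δ = (V_up−V_dn)/(S_up−S_dn) = (0.3930−0.0000)/(106.5330−75.2495) = 0.0126. V = [p*·0.3930 + (1−p*)·0.0000]/1.09 = 0.1949. B = V − Δ·S = -0.8673.
(1,1): S=119.7000. Δ = (V_up−V_dn)/(S_up−S_dn) = (44.6820−0.3930)/(150.8220−106.5330) = 1.0000. V = [p*·44.6820 + (1−p*)·0.3930]/1.09 = 22.3239. B = V − Δ·S = -97.3761.
(0,0): S=95.0000. Δ = (V_up−V_dn)/(S_up−S_dn) = (22.3239−0.1949)/(119.7000−84.5500) = 0.6296. V = [p*·22.3239 + (1−p*)·0.1949]/1.09 = 11.1527. B = V − Δ·S = -48.6553.
The time-0 hedge costs 11.1527, which is the no-arbitrage price.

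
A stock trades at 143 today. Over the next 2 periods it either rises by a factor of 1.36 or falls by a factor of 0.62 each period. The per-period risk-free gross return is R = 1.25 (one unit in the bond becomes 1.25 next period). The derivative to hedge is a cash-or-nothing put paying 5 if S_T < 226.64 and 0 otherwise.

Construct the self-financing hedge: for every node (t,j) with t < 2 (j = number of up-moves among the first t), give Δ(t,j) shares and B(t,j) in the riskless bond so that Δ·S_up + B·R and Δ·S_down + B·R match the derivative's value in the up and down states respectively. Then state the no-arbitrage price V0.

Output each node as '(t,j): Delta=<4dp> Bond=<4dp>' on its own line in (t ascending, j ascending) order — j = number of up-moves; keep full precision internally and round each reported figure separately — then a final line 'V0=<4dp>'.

Since d<R<u, set p* = (R−d)/(u−d) = 0.8514; price each node as the discounted p*-expectation of its children.
Payoff layer (t=2): V(2,0)=5.0000, V(2,1)=5.0000, V(2,2)=0.0000
(1,0): S=88.6600. Δ = (V_up−V_dn)/(S_up−S_dn) = (5.0000−5.0000)/(120.5776−54.9692) = 0.0000. V = [p*·5.0000 + (1−p*)·5.0000]/1.25 = 4.0000. B = V − Δ·S = 4.0000.
(1,1): S=194.4800. Δ = (V_up−V_dn)/(S_up−S_dn) = (0.0000−5.0000)/(264.4928−120.5776) = -0.0347. V = [p*·0.0000 + (1−p*)·5.0000]/1.25 = 0.5946. B = V − Δ·S = 7.3514.
(0,0): S=143.0000. Δ = (V_up−V_dn)/(S_up−S_dn) = (0.5946−4.0000)/(194.4800−88.6600) = -0.0322. V = [p*·0.5946 + (1−p*)·4.0000]/1.25 = 0.8806. B = V − Δ·S = 5.4825.
Root portfolio cost Δ·143+B reproduces V0=0.8806.

(0,0): Delta=-0.0322 Bond=5.4825
(1,0): Delta=0.0000 Bond=4.0000
(1,1): Delta=-0.0347 Bond=7.3514
V0=0.8806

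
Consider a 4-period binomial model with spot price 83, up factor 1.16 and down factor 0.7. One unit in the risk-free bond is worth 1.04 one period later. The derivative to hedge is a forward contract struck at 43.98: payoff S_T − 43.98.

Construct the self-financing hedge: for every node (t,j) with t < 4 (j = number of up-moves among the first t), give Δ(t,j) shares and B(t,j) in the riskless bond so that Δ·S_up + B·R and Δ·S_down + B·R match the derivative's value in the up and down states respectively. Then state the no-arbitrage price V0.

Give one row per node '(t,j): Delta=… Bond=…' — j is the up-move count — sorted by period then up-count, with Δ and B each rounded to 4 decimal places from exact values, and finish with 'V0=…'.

(0,0): Delta=1.0000 Bond=-37.5943
(1,0): Delta=1.0000 Bond=-39.0981
(1,1): Delta=1.0000 Bond=-39.0981
(2,0): Delta=1.0000 Bond=-40.6620
(2,1): Delta=1.0000 Bond=-40.6620
(2,2): Delta=1.0000 Bond=-40.6620
(3,0): Delta=1.0000 Bond=-42.2885
(3,1): Delta=1.0000 Bond=-42.2885
(3,2): Delta=1.0000 Bond=-42.2885
(3,3): Delta=1.0000 Bond=-42.2885
V0=45.4057

Since d<R<u, set p* = (R−d)/(u−d) = 0.7391; price each node as the discounted p*-expectation of its children.
Terminal payoffs: V(4,0)=-24.0517, V(4,1)=-10.9560, V(4,2)=10.7456, V(4,3)=46.7081, V(4,4)=106.3031
Node (3,0) S=28.4690: V=(p*·-10.9560+(1−p*)·-24.0517)/1.04=-13.8195; Δ=(-10.9560−-24.0517)/(33.0240−19.9283)=1.0000; B=V−Δ·S=-42.2885
Node (3,1) S=47.1772: V=(p*·10.7456+(1−p*)·-10.9560)/1.04=4.8887; Δ=(10.7456−-10.9560)/(54.7256−33.0240)=1.0000; B=V−Δ·S=-42.2885
Node (3,2) S=78.1794: V=(p*·46.7081+(1−p*)·10.7456)/1.04=35.8909; Δ=(46.7081−10.7456)/(90.6881−54.7256)=1.0000; B=V−Δ·S=-42.2885
Node (3,3) S=129.5544: V=(p*·106.3031+(1−p*)·46.7081)/1.04=87.2659; Δ=(106.3031−46.7081)/(150.2831−90.6881)=1.0000; B=V−Δ·S=-42.2885
Node (2,0) S=40.6700: V=(p*·4.8887+(1−p*)·-13.8195)/1.04=0.0080; Δ=(4.8887−-13.8195)/(47.1772−28.4690)=1.0000; B=V−Δ·S=-40.6620
Node (2,1) S=67.3960: V=(p*·35.8909+(1−p*)·4.8887)/1.04=26.7340; Δ=(35.8909−4.8887)/(78.1794−47.1772)=1.0000; B=V−Δ·S=-40.6620
Node (2,2) S=111.6848: V=(p*·87.2659+(1−p*)·35.8909)/1.04=71.0228; Δ=(87.2659−35.8909)/(129.5544−78.1794)=1.0000; B=V−Δ·S=-40.6620
Node (1,0) S=58.1000: V=(p*·26.7340+(1−p*)·0.0080)/1.04=19.0019; Δ=(26.7340−0.0080)/(67.3960−40.6700)=1.0000; B=V−Δ·S=-39.0981
Node (1,1) S=96.2800: V=(p*·71.0228+(1−p*)·26.7340)/1.04=57.1819; Δ=(71.0228−26.7340)/(111.6848−67.3960)=1.0000; B=V−Δ·S=-39.0981
Node (0,0) S=83.0000: V=(p*·57.1819+(1−p*)·19.0019)/1.04=45.4057; Δ=(57.1819−19.0019)/(96.2800−58.1000)=1.0000; B=V−Δ·S=-37.5943
Self-financing check: at every node Δ·S+B equals the discounted successor values.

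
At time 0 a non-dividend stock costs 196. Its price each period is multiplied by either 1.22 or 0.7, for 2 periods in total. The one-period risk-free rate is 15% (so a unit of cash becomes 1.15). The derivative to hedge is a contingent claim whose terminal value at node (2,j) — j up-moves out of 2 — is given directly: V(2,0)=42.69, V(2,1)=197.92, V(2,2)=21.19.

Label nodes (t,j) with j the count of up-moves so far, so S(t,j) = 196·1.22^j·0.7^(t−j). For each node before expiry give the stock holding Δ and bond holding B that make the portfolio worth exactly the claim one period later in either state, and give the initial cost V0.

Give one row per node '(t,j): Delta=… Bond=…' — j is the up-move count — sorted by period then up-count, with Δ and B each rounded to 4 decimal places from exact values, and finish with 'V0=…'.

Risk-neutral probability p* = (R−d)/(u−d) = (1.15−0.7)/(1.22−0.7) = 0.8654.
At expiry t=2: V(2,0)=42.6900, V(2,1)=197.9200, V(2,2)=21.1900
(1,0): S=137.2000. Δ = (V_up−V_dn)/(S_up−S_dn) = (197.9200−42.6900)/(167.3840−96.0400) = 2.1758. V = [p*·197.9200 + (1−p*)·42.6900]/1.15 = 153.9336. B = V − Δ·S = -144.5856.
(1,1): S=239.1200. Δ = (V_up−V_dn)/(S_up−S_dn) = (21.1900−197.9200)/(291.7264−167.3840) = -1.4213. V = [p*·21.1900 + (1−p*)·197.9200]/1.15 = 39.1135. B = V − Δ·S = 378.9789.
(0,0): S=196.0000. Δ = (V_up−V_dn)/(S_up−S_dn) = (39.1135−153.9336)/(239.1200−137.2000) = -1.1266. V = [p*·39.1135 + (1−p*)·153.9336]/1.15 = 47.4523. B = V − Δ·S = 268.2601.
Check: Δ(0,0)·S0 + B(0,0) = 47.4523 = V0.

(0,0): Delta=-1.1266 Bond=268.2601
(1,0): Delta=2.1758 Bond=-144.5856
(1,1): Delta=-1.4213 Bond=378.9789
V0=47.4523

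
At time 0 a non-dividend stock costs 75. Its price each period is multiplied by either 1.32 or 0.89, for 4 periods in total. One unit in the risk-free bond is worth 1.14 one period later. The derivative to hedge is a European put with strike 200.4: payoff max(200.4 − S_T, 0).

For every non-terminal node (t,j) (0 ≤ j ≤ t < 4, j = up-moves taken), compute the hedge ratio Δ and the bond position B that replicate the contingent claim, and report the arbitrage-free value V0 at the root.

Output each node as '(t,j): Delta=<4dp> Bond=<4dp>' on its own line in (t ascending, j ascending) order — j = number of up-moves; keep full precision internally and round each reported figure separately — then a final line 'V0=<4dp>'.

Under the risk-neutral measure, an up-move has probability p* = (R−d)/(u−d) = 0.5814 and values discount at R = 1.14.
Payoff layer (t=4): V(4,0)=153.3433, V(4,1)=130.6081, V(4,2)=96.8884, V(4,3)=46.8771, V(4,4)=0.0000
  t=3,j=0: stock 52.8727 → up 69.7919 (V=130.6081), down 47.0567 (V=153.3433). Price 122.9168; hedge Δ=-1.0000, bond B=175.7895.
  t=3,j=1: stock 78.4179 → up 103.5116 (V=96.8884), down 69.7919 (V=130.6081). Price 97.3716; hedge Δ=-1.0000, bond B=175.7895.
  t=3,j=2: stock 116.3052 → up 153.5229 (V=46.8771), down 103.5116 (V=96.8884). Price 59.4843; hedge Δ=-1.0000, bond B=175.7895.
  t=3,j=3: stock 172.4976 → up 227.6968 (V=0.0000), down 153.5229 (V=46.8771). Price 17.2131; hedge Δ=-0.6320, bond B=126.2297.
  t=2,j=0: stock 59.4075 → up 78.4179 (V=97.3716), down 52.8727 (V=122.9168). Price 94.7938; hedge Δ=-1.0000, bond B=154.2013.
  t=2,j=1: stock 88.1100 → up 116.3052 (V=59.4843), down 78.4179 (V=97.3716). Price 66.0913; hedge Δ=-1.0000, bond B=154.2013.
  t=2,j=2: stock 130.6800 → up 172.4976 (V=17.2131), down 116.3052 (V=59.4843). Price 30.6211; hedge Δ=-0.7523, bond B=128.9260.
  t=1,j=0: stock 66.7500 → up 88.1100 (V=66.0913), down 59.4075 (V=94.7938). Price 68.5143; hedge Δ=-1.0000, bond B=135.2643.
  t=1,j=1: stock 99.0000 → up 130.6800 (V=30.6211), down 88.1100 (V=66.0913). Price 39.8852; hedge Δ=-0.8332, bond B=122.3740.
  t=0,j=0: stock 75.0000 → up 99.0000 (V=39.8852), down 66.7500 (V=68.5143). Price 45.4995; hedge Δ=-0.8877, bond B=112.0789.
Check: Δ(0,0)·S0 + B(0,0) = 45.4995 = V0.

(0,0): Delta=-0.8877 Bond=112.0789
(1,0): Delta=-1.0000 Bond=135.2643
(1,1): Delta=-0.8332 Bond=122.3740
(2,0): Delta=-1.0000 Bond=154.2013
(2,1): Delta=-1.0000 Bond=154.2013
(2,2): Delta=-0.7523 Bond=128.9260
(3,0): Delta=-1.0000 Bond=175.7895
(3,1): Delta=-1.0000 Bond=175.7895
(3,2): Delta=-1.0000 Bond=175.7895
(3,3): Delta=-0.6320 Bond=126.2297
V0=45.4995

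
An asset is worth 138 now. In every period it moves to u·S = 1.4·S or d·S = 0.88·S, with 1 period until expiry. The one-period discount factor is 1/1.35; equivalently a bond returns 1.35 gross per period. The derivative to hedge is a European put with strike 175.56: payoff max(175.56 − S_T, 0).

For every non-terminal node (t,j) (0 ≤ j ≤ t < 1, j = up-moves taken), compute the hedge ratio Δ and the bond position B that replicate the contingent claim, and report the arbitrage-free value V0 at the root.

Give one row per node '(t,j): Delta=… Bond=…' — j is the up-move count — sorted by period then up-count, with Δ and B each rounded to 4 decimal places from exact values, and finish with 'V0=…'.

No-arbitrage ⇒ martingale measure with p* = (R−d)/(u−d) = 0.9038.
Payoff layer (t=1): V(1,0)=54.1200, V(1,1)=0.0000
(0,0): S=138.0000. Δ = (V_up−V_dn)/(S_up−S_dn) = (0.0000−54.1200)/(193.2000−121.4400) = -0.7542. V = [p*·0.0000 + (1−p*)·54.1200]/1.35 = 3.8547. B = V − Δ·S = 107.9316.
Each (Δ,B) replicates both successor values, so the strategy is self-financing and V0 is arbitrage-free.

(0,0): Delta=-0.7542 Bond=107.9316
V0=3.8547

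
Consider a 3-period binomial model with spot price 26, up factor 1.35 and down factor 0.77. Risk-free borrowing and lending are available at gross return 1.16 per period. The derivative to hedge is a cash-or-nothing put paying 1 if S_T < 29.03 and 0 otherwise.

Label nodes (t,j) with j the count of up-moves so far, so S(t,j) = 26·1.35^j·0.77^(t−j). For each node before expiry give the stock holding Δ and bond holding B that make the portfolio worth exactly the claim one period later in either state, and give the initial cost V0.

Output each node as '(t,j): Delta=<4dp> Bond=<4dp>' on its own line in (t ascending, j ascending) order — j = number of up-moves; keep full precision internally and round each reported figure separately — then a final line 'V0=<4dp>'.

(0,0): Delta=-0.0217 Bond=0.7257
(1,0): Delta=-0.0499 Bond=1.4066
(1,1): Delta=-0.0139 Bond=0.5667
(2,0): Delta=0.0000 Bond=0.8621
(2,1): Delta=-0.0638 Bond=2.0065
(2,2): Delta=0.0000 Bond=0.0000
V0=0.1612

The replicating-portfolio and risk-neutral prices coincide; use p* = (1.16−0.77)/(1.35−0.77) = 0.6724 for the latter.
Payoff layer (t=3): V(3,0)=1.0000, V(3,1)=1.0000, V(3,2)=0.0000, V(3,3)=0.0000
Node (2,0) S=15.4154: V=(p*·1.0000+(1−p*)·1.0000)/1.16=0.8621; Δ=(1.0000−1.0000)/(20.8108−11.8699)=0.0000; B=V−Δ·S=0.8621
Node (2,1) S=27.0270: V=(p*·0.0000+(1−p*)·1.0000)/1.16=0.2824; Δ=(0.0000−1.0000)/(36.4865−20.8108)=-0.0638; B=V−Δ·S=2.0065
Node (2,2) S=47.3850: V=(p*·0.0000+(1−p*)·0.0000)/1.16=0.0000; Δ=(0.0000−0.0000)/(63.9698−36.4865)=0.0000; B=V−Δ·S=0.0000
Node (1,0) S=20.0200: V=(p*·0.2824+(1−p*)·0.8621)/1.16=0.4071; Δ=(0.2824−0.8621)/(27.0270−15.4154)=-0.0499; B=V−Δ·S=1.4066
Node (1,1) S=35.1000: V=(p*·0.0000+(1−p*)·0.2824)/1.16=0.0798; Δ=(0.0000−0.2824)/(47.3850−27.0270)=-0.0139; B=V−Δ·S=0.5667
Node (0,0) S=26.0000: V=(p*·0.0798+(1−p*)·0.4071)/1.16=0.1612; Δ=(0.0798−0.4071)/(35.1000−20.0200)=-0.0217; B=V−Δ·S=0.7257
Check: Δ(0,0)·S0 + B(0,0) = 0.1612 = V0.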